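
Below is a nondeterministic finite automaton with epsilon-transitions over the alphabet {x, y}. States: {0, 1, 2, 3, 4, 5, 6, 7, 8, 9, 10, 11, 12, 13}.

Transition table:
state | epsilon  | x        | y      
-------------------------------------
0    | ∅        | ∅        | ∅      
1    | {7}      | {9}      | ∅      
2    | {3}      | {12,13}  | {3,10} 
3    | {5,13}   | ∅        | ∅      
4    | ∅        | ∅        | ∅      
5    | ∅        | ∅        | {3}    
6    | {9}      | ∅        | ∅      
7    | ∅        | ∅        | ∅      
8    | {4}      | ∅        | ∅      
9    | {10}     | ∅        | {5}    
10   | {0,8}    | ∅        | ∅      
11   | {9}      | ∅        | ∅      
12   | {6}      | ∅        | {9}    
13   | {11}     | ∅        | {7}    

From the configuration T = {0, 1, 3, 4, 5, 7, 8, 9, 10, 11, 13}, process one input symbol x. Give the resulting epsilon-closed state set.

1 on x → {9}.
No x-transition from 0, 3, 4, 5, 7, 8, 9, 10, 11, 13.
Union after reading x: {9}.
Now take the epsilon-closure:
From 9 via epsilon: add 10.
From 10 via epsilon: add 0, 8.
From 8 via epsilon: add 4.
No new states can be added; the closed set is {0, 4, 8, 9, 10}.

{0, 4, 8, 9, 10}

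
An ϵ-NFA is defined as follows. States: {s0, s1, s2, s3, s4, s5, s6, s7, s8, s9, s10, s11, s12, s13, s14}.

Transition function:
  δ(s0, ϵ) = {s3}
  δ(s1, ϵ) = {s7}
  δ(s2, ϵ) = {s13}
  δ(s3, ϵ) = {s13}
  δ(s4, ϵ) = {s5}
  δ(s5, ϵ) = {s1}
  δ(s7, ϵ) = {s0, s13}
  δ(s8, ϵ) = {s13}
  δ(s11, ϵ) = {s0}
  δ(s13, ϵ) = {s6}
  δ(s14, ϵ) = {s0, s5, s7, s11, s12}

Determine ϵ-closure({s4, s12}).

{s0, s1, s3, s4, s5, s6, s7, s12, s13}

Start with {s4, s12}.
From s4 via ϵ: add s5.
From s5 via ϵ: add s1.
From s1 via ϵ: add s7.
From s7 via ϵ: add s0, s13.
From s0 via ϵ: add s3.
From s13 via ϵ: add s6.
No new states can be added; the closed set is {s0, s1, s3, s4, s5, s6, s7, s12, s13}.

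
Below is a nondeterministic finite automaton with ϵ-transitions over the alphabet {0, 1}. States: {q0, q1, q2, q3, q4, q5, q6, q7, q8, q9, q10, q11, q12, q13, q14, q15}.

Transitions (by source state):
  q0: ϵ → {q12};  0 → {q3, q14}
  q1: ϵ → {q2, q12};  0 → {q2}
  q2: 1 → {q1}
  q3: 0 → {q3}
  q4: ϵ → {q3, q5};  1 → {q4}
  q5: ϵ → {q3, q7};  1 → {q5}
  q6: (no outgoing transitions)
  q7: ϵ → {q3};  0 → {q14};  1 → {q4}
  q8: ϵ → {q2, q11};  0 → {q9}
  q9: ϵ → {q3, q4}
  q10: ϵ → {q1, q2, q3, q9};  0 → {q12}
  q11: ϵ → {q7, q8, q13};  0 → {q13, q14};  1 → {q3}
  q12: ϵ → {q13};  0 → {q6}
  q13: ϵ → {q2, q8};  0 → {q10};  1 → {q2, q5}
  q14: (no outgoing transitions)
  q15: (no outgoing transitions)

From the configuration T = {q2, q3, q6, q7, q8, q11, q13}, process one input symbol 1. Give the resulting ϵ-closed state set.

q2 on 1 → {q1}.
q7 on 1 → {q4}.
q11 on 1 → {q3}.
q13 on 1 → {q2, q5}.
No 1-transition from q3, q6, q8.
Union after reading 1: {q1, q2, q3, q4, q5}.
Now take the ϵ-closure:
From q1 via ϵ: add q12.
From q5 via ϵ: add q7.
From q12 via ϵ: add q13.
From q13 via ϵ: add q8.
From q8 via ϵ: add q11.
No new states can be added; the closed set is {q1, q2, q3, q4, q5, q7, q8, q11, q12, q13}.

{q1, q2, q3, q4, q5, q7, q8, q11, q12, q13}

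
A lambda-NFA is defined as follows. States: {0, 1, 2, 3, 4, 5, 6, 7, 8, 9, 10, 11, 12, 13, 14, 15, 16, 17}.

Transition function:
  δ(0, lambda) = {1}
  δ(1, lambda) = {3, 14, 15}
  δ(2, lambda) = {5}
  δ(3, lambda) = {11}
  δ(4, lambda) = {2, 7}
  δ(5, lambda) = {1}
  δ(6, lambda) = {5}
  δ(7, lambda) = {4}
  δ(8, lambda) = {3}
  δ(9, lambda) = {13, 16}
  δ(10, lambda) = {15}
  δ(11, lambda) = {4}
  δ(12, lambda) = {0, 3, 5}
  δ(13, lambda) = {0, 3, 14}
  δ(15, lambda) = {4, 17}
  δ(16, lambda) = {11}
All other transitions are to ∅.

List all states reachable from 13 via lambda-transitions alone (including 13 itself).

{0, 1, 2, 3, 4, 5, 7, 11, 13, 14, 15, 17}

Start with {13}.
From 13 via lambda: add 0, 3, 14.
From 0 via lambda: add 1.
From 3 via lambda: add 11.
From 1 via lambda: add 15.
From 11 via lambda: add 4.
From 4 via lambda: add 2, 7.
From 15 via lambda: add 17.
From 2 via lambda: add 5.
No new states can be added; the closed set is {0, 1, 2, 3, 4, 5, 7, 11, 13, 14, 15, 17}.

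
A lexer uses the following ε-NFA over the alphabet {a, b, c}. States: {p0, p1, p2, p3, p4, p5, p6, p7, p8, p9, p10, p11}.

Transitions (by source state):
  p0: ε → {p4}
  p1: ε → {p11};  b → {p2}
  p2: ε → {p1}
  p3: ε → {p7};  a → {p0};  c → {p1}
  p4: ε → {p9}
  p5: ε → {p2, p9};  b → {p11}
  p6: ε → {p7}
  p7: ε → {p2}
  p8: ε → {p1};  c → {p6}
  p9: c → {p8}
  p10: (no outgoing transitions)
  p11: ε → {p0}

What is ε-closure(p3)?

{p0, p1, p2, p3, p4, p7, p9, p11}

Start with {p3}.
From p3 via ε: add p7.
From p7 via ε: add p2.
From p2 via ε: add p1.
From p1 via ε: add p11.
From p11 via ε: add p0.
From p0 via ε: add p4.
From p4 via ε: add p9.
No new states can be added; the closed set is {p0, p1, p2, p3, p4, p7, p9, p11}.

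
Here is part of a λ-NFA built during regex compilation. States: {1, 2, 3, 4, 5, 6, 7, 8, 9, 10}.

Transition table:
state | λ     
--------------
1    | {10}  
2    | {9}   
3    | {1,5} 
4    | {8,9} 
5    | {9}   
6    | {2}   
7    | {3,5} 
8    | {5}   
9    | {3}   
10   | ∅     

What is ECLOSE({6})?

{1, 2, 3, 5, 6, 9, 10}

Start with {6}.
From 6 via λ: add 2.
From 2 via λ: add 9.
From 9 via λ: add 3.
From 3 via λ: add 1, 5.
From 1 via λ: add 10.
No new states can be added; the closed set is {1, 2, 3, 5, 6, 9, 10}.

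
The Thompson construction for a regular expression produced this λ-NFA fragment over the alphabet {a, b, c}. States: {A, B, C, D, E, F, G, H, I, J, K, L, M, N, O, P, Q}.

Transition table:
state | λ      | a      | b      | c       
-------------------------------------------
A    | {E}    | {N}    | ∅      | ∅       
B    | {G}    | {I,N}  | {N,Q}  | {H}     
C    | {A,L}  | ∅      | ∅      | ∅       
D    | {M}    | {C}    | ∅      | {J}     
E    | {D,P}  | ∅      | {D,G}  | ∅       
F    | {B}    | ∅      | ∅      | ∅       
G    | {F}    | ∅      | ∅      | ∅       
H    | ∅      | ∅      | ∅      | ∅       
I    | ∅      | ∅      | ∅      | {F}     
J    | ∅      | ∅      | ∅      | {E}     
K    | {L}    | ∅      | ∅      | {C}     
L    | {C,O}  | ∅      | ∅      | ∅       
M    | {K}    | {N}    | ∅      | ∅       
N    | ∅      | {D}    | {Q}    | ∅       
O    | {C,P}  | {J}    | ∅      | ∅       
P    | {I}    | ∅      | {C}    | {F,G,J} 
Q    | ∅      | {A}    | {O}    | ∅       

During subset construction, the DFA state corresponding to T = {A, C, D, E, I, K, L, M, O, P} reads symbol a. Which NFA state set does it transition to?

A on a → {N}.
D on a → {C}.
M on a → {N}.
O on a → {J}.
No a-transition from C, E, I, K, L, P.
Union after reading a: {C, J, N}.
Now take the λ-closure:
From C via λ: add A, L.
From A via λ: add E.
From L via λ: add O.
From E via λ: add D, P.
From D via λ: add M.
From P via λ: add I.
From M via λ: add K.
No new states can be added; the closed set is {A, C, D, E, I, J, K, L, M, N, O, P}.

{A, C, D, E, I, J, K, L, M, N, O, P}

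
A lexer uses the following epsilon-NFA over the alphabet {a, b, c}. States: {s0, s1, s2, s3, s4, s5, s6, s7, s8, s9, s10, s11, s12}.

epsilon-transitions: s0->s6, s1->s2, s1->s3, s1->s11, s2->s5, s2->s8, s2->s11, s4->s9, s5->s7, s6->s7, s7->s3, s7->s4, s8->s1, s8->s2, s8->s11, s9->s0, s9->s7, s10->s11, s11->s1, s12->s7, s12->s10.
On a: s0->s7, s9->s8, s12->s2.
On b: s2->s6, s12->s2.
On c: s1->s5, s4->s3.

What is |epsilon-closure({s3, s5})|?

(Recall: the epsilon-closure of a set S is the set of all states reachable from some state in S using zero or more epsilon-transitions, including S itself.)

Start with {s3, s5}.
From s5 via epsilon: add s7.
From s7 via epsilon: add s4.
From s4 via epsilon: add s9.
From s9 via epsilon: add s0.
From s0 via epsilon: add s6.
epsilon-closure = {s0, s3, s4, s5, s6, s7, s9}, which has 7 states.

7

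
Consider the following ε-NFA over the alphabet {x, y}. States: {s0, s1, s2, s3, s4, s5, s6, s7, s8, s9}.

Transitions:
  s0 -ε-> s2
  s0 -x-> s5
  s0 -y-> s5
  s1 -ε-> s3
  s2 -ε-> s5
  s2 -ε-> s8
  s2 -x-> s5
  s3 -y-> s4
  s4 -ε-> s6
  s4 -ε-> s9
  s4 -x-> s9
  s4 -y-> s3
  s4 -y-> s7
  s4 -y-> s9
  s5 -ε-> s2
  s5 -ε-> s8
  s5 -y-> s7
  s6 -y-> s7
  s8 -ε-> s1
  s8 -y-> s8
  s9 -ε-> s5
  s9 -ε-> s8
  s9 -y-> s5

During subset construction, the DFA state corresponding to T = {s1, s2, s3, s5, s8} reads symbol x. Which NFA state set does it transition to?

{s1, s2, s3, s5, s8}

s2 on x → {s5}.
No x-transition from s1, s3, s5, s8.
Union after reading x: {s5}.
Now take the ε-closure:
From s5 via ε: add s2, s8.
From s8 via ε: add s1.
From s1 via ε: add s3.
No new states can be added; the closed set is {s1, s2, s3, s5, s8}.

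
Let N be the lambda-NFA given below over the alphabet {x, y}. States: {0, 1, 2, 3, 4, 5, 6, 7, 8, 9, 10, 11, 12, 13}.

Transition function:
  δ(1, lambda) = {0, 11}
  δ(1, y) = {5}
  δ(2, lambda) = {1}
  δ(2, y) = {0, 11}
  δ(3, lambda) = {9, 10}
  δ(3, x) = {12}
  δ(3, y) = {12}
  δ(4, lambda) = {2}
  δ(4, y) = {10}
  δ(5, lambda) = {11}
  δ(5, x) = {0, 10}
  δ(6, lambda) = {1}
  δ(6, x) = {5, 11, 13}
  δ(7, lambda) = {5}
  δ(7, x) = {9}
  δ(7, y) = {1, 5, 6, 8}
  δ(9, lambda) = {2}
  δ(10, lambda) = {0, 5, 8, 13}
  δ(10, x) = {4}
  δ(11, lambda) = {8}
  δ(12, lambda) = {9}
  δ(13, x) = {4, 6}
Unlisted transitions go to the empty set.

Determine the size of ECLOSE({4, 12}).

8

Start with {4, 12}.
From 4 via lambda: add 2.
From 12 via lambda: add 9.
From 2 via lambda: add 1.
From 1 via lambda: add 0, 11.
From 11 via lambda: add 8.
lambda-closure = {0, 1, 2, 4, 8, 9, 11, 12}, which has 8 states.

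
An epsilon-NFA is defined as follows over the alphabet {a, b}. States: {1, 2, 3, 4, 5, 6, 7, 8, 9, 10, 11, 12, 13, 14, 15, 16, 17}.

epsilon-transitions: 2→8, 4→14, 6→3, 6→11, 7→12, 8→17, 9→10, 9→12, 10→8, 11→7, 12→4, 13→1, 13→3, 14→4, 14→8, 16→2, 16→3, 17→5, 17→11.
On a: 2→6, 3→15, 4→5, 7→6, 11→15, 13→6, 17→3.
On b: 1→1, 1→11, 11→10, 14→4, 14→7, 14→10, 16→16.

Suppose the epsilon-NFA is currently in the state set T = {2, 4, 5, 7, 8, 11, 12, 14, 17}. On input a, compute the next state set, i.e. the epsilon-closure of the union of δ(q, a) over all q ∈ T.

2 on a → {6}.
4 on a → {5}.
7 on a → {6}.
11 on a → {15}.
17 on a → {3}.
No a-transition from 5, 8, 12, 14.
Union after reading a: {3, 5, 6, 15}.
Now take the epsilon-closure:
From 6 via epsilon: add 11.
From 11 via epsilon: add 7.
From 7 via epsilon: add 12.
From 12 via epsilon: add 4.
From 4 via epsilon: add 14.
From 14 via epsilon: add 8.
From 8 via epsilon: add 17.
No new states can be added; the closed set is {3, 4, 5, 6, 7, 8, 11, 12, 14, 15, 17}.

{3, 4, 5, 6, 7, 8, 11, 12, 14, 15, 17}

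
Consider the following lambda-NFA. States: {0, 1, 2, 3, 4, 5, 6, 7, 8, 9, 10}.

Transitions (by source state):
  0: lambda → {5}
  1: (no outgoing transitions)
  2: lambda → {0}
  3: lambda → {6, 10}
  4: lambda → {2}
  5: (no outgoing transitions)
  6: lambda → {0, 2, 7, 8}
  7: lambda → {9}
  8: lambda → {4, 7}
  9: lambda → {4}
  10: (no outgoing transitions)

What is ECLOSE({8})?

{0, 2, 4, 5, 7, 8, 9}

Start with {8}.
From 8 via lambda: add 4, 7.
From 4 via lambda: add 2.
From 7 via lambda: add 9.
From 2 via lambda: add 0.
From 0 via lambda: add 5.
No new states can be added; the closed set is {0, 2, 4, 5, 7, 8, 9}.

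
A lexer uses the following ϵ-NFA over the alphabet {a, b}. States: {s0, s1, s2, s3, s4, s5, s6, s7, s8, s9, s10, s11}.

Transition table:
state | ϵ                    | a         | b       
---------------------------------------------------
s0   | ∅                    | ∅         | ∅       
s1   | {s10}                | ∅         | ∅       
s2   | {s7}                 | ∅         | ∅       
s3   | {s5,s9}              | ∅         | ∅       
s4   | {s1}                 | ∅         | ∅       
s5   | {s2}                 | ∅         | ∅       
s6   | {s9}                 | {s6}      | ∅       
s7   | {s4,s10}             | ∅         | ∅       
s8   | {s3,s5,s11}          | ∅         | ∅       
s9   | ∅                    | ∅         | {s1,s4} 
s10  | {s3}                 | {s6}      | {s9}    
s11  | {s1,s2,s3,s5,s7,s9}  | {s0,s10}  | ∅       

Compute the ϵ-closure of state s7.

{s1, s2, s3, s4, s5, s7, s9, s10}

Start with {s7}.
From s7 via ϵ: add s4, s10.
From s4 via ϵ: add s1.
From s10 via ϵ: add s3.
From s3 via ϵ: add s5, s9.
From s5 via ϵ: add s2.
No new states can be added; the closed set is {s1, s2, s3, s4, s5, s7, s9, s10}.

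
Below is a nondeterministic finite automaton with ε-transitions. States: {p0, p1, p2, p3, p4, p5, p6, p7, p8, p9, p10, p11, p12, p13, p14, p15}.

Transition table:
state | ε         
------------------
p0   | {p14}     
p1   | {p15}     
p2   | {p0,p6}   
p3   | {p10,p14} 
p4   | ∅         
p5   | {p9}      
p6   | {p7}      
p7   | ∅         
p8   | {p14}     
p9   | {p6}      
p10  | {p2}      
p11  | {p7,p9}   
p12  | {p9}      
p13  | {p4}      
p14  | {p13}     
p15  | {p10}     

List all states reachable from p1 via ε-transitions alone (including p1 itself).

Start with {p1}.
From p1 via ε: add p15.
From p15 via ε: add p10.
From p10 via ε: add p2.
From p2 via ε: add p0, p6.
From p0 via ε: add p14.
From p6 via ε: add p7.
From p14 via ε: add p13.
From p13 via ε: add p4.
No new states can be added; the closed set is {p0, p1, p2, p4, p6, p7, p10, p13, p14, p15}.

{p0, p1, p2, p4, p6, p7, p10, p13, p14, p15}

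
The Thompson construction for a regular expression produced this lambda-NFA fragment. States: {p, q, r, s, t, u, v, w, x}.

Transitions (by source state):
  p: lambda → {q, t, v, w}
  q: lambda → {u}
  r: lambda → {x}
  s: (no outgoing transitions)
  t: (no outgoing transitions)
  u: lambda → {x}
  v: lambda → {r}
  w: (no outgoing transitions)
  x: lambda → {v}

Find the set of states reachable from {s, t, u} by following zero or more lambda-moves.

Start with {s, t, u}.
From u via lambda: add x.
From x via lambda: add v.
From v via lambda: add r.
No new states can be added; the closed set is {r, s, t, u, v, x}.

{r, s, t, u, v, x}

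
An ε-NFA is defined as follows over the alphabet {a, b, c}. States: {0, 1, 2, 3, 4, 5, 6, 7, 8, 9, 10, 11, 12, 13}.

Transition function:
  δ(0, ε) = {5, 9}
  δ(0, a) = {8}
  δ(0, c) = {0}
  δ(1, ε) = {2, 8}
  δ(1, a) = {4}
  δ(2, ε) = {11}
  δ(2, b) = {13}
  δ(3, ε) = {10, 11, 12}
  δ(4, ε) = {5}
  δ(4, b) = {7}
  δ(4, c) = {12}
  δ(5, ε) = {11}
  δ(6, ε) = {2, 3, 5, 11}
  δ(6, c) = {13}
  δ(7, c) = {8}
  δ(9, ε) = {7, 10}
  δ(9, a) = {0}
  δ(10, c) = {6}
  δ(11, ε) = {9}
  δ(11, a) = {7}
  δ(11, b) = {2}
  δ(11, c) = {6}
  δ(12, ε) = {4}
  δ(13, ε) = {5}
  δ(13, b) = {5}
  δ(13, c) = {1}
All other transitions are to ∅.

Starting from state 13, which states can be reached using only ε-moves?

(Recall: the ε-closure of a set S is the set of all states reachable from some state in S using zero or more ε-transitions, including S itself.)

{5, 7, 9, 10, 11, 13}

Start with {13}.
From 13 via ε: add 5.
From 5 via ε: add 11.
From 11 via ε: add 9.
From 9 via ε: add 7, 10.
No new states can be added; the closed set is {5, 7, 9, 10, 11, 13}.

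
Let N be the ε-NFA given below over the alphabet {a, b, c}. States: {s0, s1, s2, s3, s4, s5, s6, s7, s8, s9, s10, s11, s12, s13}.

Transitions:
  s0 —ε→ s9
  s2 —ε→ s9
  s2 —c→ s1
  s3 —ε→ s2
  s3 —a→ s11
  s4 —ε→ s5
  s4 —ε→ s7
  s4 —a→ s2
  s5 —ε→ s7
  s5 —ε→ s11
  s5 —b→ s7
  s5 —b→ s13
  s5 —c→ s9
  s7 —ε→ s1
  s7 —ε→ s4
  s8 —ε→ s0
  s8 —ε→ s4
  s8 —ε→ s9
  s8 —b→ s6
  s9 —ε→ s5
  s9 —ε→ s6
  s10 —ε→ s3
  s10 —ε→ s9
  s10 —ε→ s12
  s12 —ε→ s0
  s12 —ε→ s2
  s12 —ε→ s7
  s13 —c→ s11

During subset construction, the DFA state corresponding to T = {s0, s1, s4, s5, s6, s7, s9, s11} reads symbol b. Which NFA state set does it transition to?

{s1, s4, s5, s7, s11, s13}

s5 on b → {s7, s13}.
No b-transition from s0, s1, s4, s6, s7, s9, s11.
Union after reading b: {s7, s13}.
Now take the ε-closure:
From s7 via ε: add s1, s4.
From s4 via ε: add s5.
From s5 via ε: add s11.
No new states can be added; the closed set is {s1, s4, s5, s7, s11, s13}.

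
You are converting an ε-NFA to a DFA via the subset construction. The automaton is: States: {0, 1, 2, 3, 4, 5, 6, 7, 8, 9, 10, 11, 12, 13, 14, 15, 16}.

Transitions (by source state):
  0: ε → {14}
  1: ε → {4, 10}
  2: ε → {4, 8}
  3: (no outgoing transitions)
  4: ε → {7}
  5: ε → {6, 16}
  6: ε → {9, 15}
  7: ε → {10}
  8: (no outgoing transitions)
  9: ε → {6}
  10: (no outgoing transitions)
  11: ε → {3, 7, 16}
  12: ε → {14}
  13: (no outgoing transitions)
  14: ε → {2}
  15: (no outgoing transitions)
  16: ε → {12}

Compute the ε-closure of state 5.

{2, 4, 5, 6, 7, 8, 9, 10, 12, 14, 15, 16}

Start with {5}.
From 5 via ε: add 6, 16.
From 6 via ε: add 9, 15.
From 16 via ε: add 12.
From 12 via ε: add 14.
From 14 via ε: add 2.
From 2 via ε: add 4, 8.
From 4 via ε: add 7.
From 7 via ε: add 10.
No new states can be added; the closed set is {2, 4, 5, 6, 7, 8, 9, 10, 12, 14, 15, 16}.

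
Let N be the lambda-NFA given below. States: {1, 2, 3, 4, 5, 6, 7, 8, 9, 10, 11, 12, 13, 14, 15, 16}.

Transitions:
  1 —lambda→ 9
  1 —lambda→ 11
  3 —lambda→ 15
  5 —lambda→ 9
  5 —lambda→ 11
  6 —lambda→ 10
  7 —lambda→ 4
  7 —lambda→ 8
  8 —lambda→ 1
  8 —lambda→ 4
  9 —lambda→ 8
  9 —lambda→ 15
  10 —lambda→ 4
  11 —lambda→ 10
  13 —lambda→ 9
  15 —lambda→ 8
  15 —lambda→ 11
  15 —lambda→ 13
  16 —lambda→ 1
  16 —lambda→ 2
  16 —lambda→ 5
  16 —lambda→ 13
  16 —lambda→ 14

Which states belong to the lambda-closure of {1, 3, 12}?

{1, 3, 4, 8, 9, 10, 11, 12, 13, 15}

Start with {1, 3, 12}.
From 1 via lambda: add 9, 11.
From 3 via lambda: add 15.
From 9 via lambda: add 8.
From 11 via lambda: add 10.
From 15 via lambda: add 13.
From 8 via lambda: add 4.
No new states can be added; the closed set is {1, 3, 4, 8, 9, 10, 11, 12, 13, 15}.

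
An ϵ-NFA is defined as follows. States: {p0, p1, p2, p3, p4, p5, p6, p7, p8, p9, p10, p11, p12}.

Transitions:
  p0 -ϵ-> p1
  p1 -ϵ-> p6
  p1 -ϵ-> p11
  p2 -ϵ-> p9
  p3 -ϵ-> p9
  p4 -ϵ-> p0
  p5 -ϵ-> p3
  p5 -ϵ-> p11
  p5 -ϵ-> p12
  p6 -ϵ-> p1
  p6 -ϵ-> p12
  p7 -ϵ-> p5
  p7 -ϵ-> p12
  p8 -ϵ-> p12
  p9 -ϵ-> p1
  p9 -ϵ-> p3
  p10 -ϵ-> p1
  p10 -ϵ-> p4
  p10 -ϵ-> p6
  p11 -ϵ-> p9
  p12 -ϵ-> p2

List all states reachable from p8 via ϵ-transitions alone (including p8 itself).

{p1, p2, p3, p6, p8, p9, p11, p12}

Start with {p8}.
From p8 via ϵ: add p12.
From p12 via ϵ: add p2.
From p2 via ϵ: add p9.
From p9 via ϵ: add p1, p3.
From p1 via ϵ: add p6, p11.
No new states can be added; the closed set is {p1, p2, p3, p6, p8, p9, p11, p12}.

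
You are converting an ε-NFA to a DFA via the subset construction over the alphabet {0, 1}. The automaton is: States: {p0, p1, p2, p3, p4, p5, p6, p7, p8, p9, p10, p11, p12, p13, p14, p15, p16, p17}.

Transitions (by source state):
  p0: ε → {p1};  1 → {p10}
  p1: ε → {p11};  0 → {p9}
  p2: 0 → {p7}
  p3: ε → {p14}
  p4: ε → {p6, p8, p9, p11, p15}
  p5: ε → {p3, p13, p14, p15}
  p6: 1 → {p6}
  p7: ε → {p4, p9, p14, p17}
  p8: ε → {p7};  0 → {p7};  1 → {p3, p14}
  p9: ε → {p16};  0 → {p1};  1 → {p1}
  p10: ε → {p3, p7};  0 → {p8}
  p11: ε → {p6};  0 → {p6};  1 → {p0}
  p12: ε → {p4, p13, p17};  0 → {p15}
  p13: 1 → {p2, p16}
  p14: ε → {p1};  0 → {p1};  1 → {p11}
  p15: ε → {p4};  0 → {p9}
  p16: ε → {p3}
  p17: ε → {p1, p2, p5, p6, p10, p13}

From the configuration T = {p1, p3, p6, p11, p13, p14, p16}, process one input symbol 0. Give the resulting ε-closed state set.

{p1, p3, p6, p9, p11, p14, p16}

p1 on 0 → {p9}.
p11 on 0 → {p6}.
p14 on 0 → {p1}.
No 0-transition from p3, p6, p13, p16.
Union after reading 0: {p1, p6, p9}.
Now take the ε-closure:
From p1 via ε: add p11.
From p9 via ε: add p16.
From p16 via ε: add p3.
From p3 via ε: add p14.
No new states can be added; the closed set is {p1, p3, p6, p9, p11, p14, p16}.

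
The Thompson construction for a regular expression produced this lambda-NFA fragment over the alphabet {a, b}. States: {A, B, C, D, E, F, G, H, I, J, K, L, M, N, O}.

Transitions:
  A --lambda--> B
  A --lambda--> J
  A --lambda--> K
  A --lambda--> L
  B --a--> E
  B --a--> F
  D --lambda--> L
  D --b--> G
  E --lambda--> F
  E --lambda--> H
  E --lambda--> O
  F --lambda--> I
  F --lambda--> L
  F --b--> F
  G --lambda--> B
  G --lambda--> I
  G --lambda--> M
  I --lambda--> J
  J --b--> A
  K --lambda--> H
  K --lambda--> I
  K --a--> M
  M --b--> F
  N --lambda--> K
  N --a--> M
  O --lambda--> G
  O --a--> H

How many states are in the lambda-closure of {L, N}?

6

Start with {L, N}.
From N via lambda: add K.
From K via lambda: add H, I.
From I via lambda: add J.
lambda-closure = {H, I, J, K, L, N}, which has 6 states.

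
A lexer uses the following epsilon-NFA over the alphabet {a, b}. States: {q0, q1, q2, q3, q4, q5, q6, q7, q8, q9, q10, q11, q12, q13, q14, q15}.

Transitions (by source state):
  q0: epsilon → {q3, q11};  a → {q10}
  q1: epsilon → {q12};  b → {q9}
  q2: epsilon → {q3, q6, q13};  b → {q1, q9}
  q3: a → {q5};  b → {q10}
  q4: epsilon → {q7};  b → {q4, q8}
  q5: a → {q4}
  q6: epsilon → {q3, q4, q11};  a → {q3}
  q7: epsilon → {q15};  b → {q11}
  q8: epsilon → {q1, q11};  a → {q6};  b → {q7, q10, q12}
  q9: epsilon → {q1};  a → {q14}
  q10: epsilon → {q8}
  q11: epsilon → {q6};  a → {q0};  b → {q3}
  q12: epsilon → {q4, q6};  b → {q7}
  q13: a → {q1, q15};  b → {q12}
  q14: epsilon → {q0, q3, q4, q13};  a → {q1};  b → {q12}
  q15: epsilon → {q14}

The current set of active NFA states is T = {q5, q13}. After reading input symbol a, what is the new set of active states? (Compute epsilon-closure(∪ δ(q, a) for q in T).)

q5 on a → {q4}.
q13 on a → {q1, q15}.
Union after reading a: {q1, q4, q15}.
Now take the epsilon-closure:
From q1 via epsilon: add q12.
From q4 via epsilon: add q7.
From q15 via epsilon: add q14.
From q12 via epsilon: add q6.
From q14 via epsilon: add q0, q3, q13.
From q0 via epsilon: add q11.
No new states can be added; the closed set is {q0, q1, q3, q4, q6, q7, q11, q12, q13, q14, q15}.

{q0, q1, q3, q4, q6, q7, q11, q12, q13, q14, q15}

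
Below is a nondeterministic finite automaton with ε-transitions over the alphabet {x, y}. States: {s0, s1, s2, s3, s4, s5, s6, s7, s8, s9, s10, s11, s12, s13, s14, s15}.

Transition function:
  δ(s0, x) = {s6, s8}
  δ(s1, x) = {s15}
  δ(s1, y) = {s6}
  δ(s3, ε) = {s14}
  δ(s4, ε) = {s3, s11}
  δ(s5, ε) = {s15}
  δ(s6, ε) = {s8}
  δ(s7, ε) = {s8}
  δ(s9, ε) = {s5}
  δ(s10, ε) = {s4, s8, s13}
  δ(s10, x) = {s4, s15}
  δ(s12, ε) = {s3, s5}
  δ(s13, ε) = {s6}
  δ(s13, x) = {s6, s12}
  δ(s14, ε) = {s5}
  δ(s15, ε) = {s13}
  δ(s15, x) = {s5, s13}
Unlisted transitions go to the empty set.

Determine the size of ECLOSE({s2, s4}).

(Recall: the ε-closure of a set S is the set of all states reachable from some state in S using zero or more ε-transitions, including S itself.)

10

Start with {s2, s4}.
From s4 via ε: add s3, s11.
From s3 via ε: add s14.
From s14 via ε: add s5.
From s5 via ε: add s15.
From s15 via ε: add s13.
From s13 via ε: add s6.
From s6 via ε: add s8.
ε-closure = {s2, s3, s4, s5, s6, s8, s11, s13, s14, s15}, which has 10 states.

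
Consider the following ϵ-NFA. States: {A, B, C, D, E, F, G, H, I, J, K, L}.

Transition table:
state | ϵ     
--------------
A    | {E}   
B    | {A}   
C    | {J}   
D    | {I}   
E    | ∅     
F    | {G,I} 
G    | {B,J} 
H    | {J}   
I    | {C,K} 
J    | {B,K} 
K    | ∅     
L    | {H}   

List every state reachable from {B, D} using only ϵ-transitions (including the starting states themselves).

Start with {B, D}.
From B via ϵ: add A.
From D via ϵ: add I.
From A via ϵ: add E.
From I via ϵ: add C, K.
From C via ϵ: add J.
No new states can be added; the closed set is {A, B, C, D, E, I, J, K}.

{A, B, C, D, E, I, J, K}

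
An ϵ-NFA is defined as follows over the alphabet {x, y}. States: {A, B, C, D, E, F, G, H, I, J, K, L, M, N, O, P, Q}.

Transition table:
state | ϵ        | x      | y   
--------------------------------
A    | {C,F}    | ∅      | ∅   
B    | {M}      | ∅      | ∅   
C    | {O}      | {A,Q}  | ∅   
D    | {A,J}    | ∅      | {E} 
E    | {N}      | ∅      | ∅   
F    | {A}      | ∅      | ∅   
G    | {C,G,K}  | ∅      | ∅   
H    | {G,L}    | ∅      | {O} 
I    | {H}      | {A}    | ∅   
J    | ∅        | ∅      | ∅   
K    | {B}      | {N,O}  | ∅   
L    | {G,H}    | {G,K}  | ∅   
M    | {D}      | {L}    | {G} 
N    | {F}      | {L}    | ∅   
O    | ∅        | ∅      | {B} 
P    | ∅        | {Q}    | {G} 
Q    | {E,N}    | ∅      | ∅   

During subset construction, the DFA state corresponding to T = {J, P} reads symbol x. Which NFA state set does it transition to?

P on x → {Q}.
No x-transition from J.
Union after reading x: {Q}.
Now take the ϵ-closure:
From Q via ϵ: add E, N.
From N via ϵ: add F.
From F via ϵ: add A.
From A via ϵ: add C.
From C via ϵ: add O.
No new states can be added; the closed set is {A, C, E, F, N, O, Q}.

{A, C, E, F, N, O, Q}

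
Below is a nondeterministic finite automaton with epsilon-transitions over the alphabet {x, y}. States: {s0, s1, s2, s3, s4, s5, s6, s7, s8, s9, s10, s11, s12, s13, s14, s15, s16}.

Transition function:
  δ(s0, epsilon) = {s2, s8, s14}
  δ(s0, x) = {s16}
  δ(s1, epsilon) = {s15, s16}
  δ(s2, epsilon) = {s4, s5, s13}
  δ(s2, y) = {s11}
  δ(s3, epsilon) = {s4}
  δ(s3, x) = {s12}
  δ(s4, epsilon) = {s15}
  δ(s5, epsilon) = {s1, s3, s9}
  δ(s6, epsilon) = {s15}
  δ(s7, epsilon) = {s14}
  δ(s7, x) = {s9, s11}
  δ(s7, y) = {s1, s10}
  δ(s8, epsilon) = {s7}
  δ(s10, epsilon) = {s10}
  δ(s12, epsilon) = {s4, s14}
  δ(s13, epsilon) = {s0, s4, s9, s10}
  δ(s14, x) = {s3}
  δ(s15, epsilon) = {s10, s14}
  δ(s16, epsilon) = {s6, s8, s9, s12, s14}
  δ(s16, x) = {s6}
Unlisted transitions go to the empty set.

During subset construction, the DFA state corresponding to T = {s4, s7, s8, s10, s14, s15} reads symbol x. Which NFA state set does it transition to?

s7 on x → {s9, s11}.
s14 on x → {s3}.
No x-transition from s4, s8, s10, s15.
Union after reading x: {s3, s9, s11}.
Now take the epsilon-closure:
From s3 via epsilon: add s4.
From s4 via epsilon: add s15.
From s15 via epsilon: add s10, s14.
No new states can be added; the closed set is {s3, s4, s9, s10, s11, s14, s15}.

{s3, s4, s9, s10, s11, s14, s15}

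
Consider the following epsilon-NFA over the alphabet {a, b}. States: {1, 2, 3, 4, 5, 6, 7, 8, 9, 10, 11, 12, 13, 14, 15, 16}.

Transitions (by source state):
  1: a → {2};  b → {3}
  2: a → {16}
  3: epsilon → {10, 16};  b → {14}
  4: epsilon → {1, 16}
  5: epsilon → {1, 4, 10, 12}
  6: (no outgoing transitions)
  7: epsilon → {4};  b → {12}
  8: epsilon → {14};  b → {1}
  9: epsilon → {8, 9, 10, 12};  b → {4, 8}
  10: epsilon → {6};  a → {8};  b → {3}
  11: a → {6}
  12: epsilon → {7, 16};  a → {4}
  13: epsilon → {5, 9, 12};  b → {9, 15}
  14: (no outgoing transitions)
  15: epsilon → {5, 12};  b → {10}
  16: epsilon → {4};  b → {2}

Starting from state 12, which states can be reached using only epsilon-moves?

Start with {12}.
From 12 via epsilon: add 7, 16.
From 7 via epsilon: add 4.
From 4 via epsilon: add 1.
No new states can be added; the closed set is {1, 4, 7, 12, 16}.

{1, 4, 7, 12, 16}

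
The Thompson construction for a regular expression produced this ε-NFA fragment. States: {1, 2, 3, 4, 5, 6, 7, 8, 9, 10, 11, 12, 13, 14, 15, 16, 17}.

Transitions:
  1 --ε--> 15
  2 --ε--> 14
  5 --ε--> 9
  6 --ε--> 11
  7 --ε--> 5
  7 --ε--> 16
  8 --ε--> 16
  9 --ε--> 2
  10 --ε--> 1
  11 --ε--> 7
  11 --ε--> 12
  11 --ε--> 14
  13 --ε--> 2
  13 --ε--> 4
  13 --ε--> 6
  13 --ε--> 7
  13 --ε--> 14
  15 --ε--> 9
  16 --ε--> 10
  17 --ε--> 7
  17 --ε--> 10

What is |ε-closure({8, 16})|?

8

Start with {8, 16}.
From 16 via ε: add 10.
From 10 via ε: add 1.
From 1 via ε: add 15.
From 15 via ε: add 9.
From 9 via ε: add 2.
From 2 via ε: add 14.
ε-closure = {1, 2, 8, 9, 10, 14, 15, 16}, which has 8 states.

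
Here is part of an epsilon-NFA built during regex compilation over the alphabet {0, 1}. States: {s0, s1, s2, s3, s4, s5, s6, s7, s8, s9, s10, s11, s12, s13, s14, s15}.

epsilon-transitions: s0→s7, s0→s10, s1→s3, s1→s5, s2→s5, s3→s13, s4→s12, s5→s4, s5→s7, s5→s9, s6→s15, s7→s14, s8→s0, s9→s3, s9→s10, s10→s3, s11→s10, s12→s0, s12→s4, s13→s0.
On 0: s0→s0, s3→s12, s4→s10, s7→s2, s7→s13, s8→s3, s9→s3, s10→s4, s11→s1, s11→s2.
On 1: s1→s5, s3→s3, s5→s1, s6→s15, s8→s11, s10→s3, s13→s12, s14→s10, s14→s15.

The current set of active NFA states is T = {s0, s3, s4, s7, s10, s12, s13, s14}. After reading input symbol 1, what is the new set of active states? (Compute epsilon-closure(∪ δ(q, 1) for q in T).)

s3 on 1 → {s3}.
s10 on 1 → {s3}.
s13 on 1 → {s12}.
s14 on 1 → {s10, s15}.
No 1-transition from s0, s4, s7, s12.
Union after reading 1: {s3, s10, s12, s15}.
Now take the epsilon-closure:
From s3 via epsilon: add s13.
From s12 via epsilon: add s0, s4.
From s0 via epsilon: add s7.
From s7 via epsilon: add s14.
No new states can be added; the closed set is {s0, s3, s4, s7, s10, s12, s13, s14, s15}.

{s0, s3, s4, s7, s10, s12, s13, s14, s15}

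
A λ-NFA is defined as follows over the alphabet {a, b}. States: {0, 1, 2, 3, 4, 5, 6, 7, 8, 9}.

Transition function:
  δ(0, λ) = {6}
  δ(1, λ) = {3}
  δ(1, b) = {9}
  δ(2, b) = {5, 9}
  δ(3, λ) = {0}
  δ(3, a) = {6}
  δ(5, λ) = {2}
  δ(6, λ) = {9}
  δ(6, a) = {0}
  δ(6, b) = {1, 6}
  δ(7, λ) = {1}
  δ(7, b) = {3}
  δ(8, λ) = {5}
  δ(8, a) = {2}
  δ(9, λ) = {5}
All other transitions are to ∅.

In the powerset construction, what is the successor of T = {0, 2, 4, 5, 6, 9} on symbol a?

6 on a → {0}.
No a-transition from 0, 2, 4, 5, 9.
Union after reading a: {0}.
Now take the λ-closure:
From 0 via λ: add 6.
From 6 via λ: add 9.
From 9 via λ: add 5.
From 5 via λ: add 2.
No new states can be added; the closed set is {0, 2, 5, 6, 9}.

{0, 2, 5, 6, 9}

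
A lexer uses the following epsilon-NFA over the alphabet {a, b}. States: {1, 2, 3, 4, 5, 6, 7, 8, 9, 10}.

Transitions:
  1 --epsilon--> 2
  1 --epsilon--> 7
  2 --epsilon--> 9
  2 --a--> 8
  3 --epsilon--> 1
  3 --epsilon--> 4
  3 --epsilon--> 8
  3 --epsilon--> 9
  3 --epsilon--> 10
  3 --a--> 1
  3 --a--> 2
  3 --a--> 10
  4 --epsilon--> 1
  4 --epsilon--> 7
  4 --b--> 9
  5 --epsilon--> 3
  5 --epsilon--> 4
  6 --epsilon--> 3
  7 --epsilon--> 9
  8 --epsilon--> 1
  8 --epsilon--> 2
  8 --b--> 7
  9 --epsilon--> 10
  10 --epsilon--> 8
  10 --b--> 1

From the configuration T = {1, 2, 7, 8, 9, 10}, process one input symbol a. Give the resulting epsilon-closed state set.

{1, 2, 7, 8, 9, 10}

2 on a → {8}.
No a-transition from 1, 7, 8, 9, 10.
Union after reading a: {8}.
Now take the epsilon-closure:
From 8 via epsilon: add 1, 2.
From 1 via epsilon: add 7.
From 2 via epsilon: add 9.
From 9 via epsilon: add 10.
No new states can be added; the closed set is {1, 2, 7, 8, 9, 10}.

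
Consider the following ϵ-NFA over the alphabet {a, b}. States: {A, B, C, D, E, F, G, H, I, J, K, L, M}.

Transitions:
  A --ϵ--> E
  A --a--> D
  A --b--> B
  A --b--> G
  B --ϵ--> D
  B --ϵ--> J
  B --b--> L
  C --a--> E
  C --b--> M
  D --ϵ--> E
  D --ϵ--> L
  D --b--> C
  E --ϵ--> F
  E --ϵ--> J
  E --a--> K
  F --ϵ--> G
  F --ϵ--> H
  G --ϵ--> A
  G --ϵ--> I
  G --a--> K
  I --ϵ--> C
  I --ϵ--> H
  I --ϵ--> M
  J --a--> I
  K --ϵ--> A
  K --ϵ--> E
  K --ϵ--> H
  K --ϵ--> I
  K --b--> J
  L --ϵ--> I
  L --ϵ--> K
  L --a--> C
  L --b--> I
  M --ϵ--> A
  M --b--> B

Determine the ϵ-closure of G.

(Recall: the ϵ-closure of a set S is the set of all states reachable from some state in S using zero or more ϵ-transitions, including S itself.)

Start with {G}.
From G via ϵ: add A, I.
From A via ϵ: add E.
From I via ϵ: add C, H, M.
From E via ϵ: add F, J.
No new states can be added; the closed set is {A, C, E, F, G, H, I, J, M}.

{A, C, E, F, G, H, I, J, M}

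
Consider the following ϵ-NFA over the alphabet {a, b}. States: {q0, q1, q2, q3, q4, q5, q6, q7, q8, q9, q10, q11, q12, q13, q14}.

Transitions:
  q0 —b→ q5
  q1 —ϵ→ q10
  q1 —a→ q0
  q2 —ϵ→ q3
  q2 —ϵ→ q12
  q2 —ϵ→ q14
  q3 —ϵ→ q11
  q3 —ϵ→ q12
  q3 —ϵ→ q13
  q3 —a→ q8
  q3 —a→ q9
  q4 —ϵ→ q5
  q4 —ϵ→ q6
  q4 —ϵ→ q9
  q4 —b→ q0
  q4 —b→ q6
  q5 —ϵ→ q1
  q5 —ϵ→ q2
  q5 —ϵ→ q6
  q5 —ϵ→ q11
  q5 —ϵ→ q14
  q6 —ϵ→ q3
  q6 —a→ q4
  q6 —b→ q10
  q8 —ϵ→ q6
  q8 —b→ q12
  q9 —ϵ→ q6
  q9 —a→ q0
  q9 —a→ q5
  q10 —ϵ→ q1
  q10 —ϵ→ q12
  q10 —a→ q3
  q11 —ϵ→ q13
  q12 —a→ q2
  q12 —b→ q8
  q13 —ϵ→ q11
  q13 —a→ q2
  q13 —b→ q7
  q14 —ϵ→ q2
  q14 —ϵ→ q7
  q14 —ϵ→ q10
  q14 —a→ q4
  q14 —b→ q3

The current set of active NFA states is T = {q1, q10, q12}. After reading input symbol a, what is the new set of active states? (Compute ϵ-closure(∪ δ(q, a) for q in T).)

{q0, q1, q2, q3, q7, q10, q11, q12, q13, q14}

q1 on a → {q0}.
q10 on a → {q3}.
q12 on a → {q2}.
Union after reading a: {q0, q2, q3}.
Now take the ϵ-closure:
From q2 via ϵ: add q12, q14.
From q3 via ϵ: add q11, q13.
From q14 via ϵ: add q7, q10.
From q10 via ϵ: add q1.
No new states can be added; the closed set is {q0, q1, q2, q3, q7, q10, q11, q12, q13, q14}.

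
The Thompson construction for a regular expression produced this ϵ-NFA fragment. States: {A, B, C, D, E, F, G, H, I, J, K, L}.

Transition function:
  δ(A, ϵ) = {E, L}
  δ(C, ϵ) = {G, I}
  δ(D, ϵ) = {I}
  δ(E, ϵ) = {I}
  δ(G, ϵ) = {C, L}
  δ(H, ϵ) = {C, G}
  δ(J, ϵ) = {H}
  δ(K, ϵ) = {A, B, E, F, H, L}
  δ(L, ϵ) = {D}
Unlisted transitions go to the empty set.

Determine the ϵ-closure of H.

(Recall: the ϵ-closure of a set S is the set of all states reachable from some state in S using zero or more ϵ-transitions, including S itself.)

Start with {H}.
From H via ϵ: add C, G.
From C via ϵ: add I.
From G via ϵ: add L.
From L via ϵ: add D.
No new states can be added; the closed set is {C, D, G, H, I, L}.

{C, D, G, H, I, L}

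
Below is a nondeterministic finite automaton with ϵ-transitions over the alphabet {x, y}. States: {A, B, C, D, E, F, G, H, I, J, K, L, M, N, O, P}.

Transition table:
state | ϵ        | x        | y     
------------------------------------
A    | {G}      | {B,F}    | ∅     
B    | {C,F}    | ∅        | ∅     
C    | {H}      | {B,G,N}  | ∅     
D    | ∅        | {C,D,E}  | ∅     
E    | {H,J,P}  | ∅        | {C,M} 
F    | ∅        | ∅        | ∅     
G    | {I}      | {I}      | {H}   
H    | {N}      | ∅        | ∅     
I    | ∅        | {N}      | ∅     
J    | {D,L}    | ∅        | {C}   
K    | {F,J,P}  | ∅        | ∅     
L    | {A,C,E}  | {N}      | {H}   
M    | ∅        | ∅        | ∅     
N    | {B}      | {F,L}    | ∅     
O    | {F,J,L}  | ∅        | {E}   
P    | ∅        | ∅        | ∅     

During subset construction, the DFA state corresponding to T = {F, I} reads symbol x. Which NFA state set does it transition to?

{B, C, F, H, N}

I on x → {N}.
No x-transition from F.
Union after reading x: {N}.
Now take the ϵ-closure:
From N via ϵ: add B.
From B via ϵ: add C, F.
From C via ϵ: add H.
No new states can be added; the closed set is {B, C, F, H, N}.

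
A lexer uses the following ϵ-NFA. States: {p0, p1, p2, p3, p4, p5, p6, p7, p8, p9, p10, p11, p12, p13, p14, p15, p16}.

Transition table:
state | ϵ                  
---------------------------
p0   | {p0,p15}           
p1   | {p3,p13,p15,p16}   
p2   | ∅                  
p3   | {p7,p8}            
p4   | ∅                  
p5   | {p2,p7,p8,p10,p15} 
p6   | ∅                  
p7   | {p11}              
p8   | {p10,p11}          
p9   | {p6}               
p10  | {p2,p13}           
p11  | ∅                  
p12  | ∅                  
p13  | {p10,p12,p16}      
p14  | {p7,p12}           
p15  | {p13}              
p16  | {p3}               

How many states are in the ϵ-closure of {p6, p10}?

Start with {p6, p10}.
From p10 via ϵ: add p2, p13.
From p13 via ϵ: add p12, p16.
From p16 via ϵ: add p3.
From p3 via ϵ: add p7, p8.
From p7 via ϵ: add p11.
ϵ-closure = {p2, p3, p6, p7, p8, p10, p11, p12, p13, p16}, which has 10 states.

10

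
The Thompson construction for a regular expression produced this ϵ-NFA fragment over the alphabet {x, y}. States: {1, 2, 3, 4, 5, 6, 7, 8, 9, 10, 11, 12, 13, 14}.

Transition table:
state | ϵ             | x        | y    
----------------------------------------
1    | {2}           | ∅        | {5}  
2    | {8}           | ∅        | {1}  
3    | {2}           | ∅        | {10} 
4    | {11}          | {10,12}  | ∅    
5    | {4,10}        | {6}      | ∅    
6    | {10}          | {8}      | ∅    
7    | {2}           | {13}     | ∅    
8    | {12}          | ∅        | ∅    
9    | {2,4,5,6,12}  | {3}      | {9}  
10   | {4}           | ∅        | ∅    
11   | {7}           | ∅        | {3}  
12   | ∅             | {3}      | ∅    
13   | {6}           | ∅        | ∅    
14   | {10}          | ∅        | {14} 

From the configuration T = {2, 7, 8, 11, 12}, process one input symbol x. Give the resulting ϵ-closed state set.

{2, 3, 4, 6, 7, 8, 10, 11, 12, 13}

7 on x → {13}.
12 on x → {3}.
No x-transition from 2, 8, 11.
Union after reading x: {3, 13}.
Now take the ϵ-closure:
From 3 via ϵ: add 2.
From 13 via ϵ: add 6.
From 2 via ϵ: add 8.
From 6 via ϵ: add 10.
From 8 via ϵ: add 12.
From 10 via ϵ: add 4.
From 4 via ϵ: add 11.
From 11 via ϵ: add 7.
No new states can be added; the closed set is {2, 3, 4, 6, 7, 8, 10, 11, 12, 13}.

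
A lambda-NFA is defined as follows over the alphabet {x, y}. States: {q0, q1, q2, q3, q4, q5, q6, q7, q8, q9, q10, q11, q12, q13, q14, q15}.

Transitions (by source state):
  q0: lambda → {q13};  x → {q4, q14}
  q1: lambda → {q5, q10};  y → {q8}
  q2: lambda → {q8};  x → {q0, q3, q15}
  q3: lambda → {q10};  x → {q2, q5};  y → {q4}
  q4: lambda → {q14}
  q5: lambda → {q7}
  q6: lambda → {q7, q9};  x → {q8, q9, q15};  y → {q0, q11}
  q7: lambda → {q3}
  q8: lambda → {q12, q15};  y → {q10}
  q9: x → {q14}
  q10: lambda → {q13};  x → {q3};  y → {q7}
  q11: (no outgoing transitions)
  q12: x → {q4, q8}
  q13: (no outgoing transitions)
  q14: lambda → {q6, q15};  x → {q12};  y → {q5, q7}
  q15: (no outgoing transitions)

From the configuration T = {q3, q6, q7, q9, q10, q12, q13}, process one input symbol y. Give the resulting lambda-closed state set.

{q0, q3, q4, q6, q7, q9, q10, q11, q13, q14, q15}

q3 on y → {q4}.
q6 on y → {q0, q11}.
q10 on y → {q7}.
No y-transition from q7, q9, q12, q13.
Union after reading y: {q0, q4, q7, q11}.
Now take the lambda-closure:
From q0 via lambda: add q13.
From q4 via lambda: add q14.
From q7 via lambda: add q3.
From q3 via lambda: add q10.
From q14 via lambda: add q6, q15.
From q6 via lambda: add q9.
No new states can be added; the closed set is {q0, q3, q4, q6, q7, q9, q10, q11, q13, q14, q15}.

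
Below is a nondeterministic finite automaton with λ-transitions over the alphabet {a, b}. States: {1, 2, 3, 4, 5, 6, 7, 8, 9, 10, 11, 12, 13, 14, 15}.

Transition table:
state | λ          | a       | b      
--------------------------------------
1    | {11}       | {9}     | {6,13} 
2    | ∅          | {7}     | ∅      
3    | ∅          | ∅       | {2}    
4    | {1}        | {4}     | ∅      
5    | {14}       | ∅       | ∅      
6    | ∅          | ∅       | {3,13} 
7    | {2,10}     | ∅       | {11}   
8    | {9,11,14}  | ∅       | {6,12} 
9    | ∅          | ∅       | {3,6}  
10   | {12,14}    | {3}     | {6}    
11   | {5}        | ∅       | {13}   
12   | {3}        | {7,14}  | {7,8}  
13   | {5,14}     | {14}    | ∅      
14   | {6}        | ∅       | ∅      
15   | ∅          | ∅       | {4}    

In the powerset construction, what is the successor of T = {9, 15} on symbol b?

9 on b → {3, 6}.
15 on b → {4}.
Union after reading b: {3, 4, 6}.
Now take the λ-closure:
From 4 via λ: add 1.
From 1 via λ: add 11.
From 11 via λ: add 5.
From 5 via λ: add 14.
No new states can be added; the closed set is {1, 3, 4, 5, 6, 11, 14}.

{1, 3, 4, 5, 6, 11, 14}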